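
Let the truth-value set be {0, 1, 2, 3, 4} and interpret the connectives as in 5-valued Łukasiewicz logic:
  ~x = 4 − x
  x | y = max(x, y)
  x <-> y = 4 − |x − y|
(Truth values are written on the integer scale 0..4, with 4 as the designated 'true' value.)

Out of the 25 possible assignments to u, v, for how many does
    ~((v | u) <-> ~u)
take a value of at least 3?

8

value 4: 6 assignments (counts)
value 3: 2 assignments (counts)
value 2: 8 assignments
value 1: 4 assignments
value 0: 5 assignments
So 8 of the 25 assignments meet the threshold.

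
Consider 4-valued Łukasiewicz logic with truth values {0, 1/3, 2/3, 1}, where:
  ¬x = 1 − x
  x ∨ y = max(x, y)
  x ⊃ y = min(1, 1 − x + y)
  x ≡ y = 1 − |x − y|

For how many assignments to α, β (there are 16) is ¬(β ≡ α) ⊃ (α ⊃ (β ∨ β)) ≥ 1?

13

α = 0, β = 0 ↦ 1  ≥
α = 0, β = 1/3 ↦ 1  ≥
α = 0, β = 2/3 ↦ 1  ≥
α = 0, β = 1 ↦ 1  ≥
α = 1/3, β = 0 ↦ 1  ≥
α = 1/3, β = 1/3 ↦ 1  ≥
α = 1/3, β = 2/3 ↦ 1  ≥
α = 1/3, β = 1 ↦ 1  ≥
α = 2/3, β = 0 ↦ 2/3  <
α = 2/3, β = 1/3 ↦ 1  ≥
α = 2/3, β = 2/3 ↦ 1  ≥
α = 2/3, β = 1 ↦ 1  ≥
α = 1, β = 0 ↦ 0  <
α = 1, β = 1/3 ↦ 2/3  <
α = 1, β = 2/3 ↦ 1  ≥
α = 1, β = 1 ↦ 1  ≥
So 13 of the 16 assignments meet the threshold.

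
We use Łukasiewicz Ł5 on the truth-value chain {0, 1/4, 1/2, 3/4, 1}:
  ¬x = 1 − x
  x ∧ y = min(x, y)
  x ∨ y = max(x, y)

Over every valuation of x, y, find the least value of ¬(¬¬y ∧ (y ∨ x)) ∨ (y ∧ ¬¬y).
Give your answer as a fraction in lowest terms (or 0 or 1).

1/2

Take x = 0, y = 1/2:
¬y = ¬1/2 = 1/2
¬¬y = ¬1/2 = 1/2
y ∨ x = 1/2 ∨ 0 = 1/2
¬¬y ∧ (y ∨ x) = 1/2 ∧ 1/2 = 1/2
¬(¬¬y ∧ (y ∨ x)) = ¬1/2 = 1/2
¬y = ¬1/2 = 1/2
¬¬y = ¬1/2 = 1/2
y ∧ ¬¬y = 1/2 ∧ 1/2 = 1/2
¬(¬¬y ∧ (y ∨ x)) ∨ (y ∧ ¬¬y) = 1/2 ∨ 1/2 = 1/2
No assignment yields a value below 1/2, so this is the minimum.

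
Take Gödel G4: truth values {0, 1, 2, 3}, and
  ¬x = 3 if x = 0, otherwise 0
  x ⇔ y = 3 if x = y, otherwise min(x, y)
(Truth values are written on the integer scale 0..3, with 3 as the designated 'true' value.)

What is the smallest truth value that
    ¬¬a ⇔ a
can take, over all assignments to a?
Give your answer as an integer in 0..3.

Take a = 1:
¬a = ¬1 = 0
¬¬a = ¬0 = 3
¬¬a ⇔ a = 3 ⇔ 1 = 1
No assignment yields a value below 1, so this is the minimum.

1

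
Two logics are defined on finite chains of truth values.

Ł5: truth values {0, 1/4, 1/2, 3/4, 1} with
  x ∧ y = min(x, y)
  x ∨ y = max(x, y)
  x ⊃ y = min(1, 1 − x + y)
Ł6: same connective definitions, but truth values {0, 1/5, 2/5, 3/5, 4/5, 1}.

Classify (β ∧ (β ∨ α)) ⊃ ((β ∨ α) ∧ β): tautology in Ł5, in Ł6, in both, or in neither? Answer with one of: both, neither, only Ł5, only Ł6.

both

In Ł5: every assignment gives 1 — tautology.
In Ł6: every assignment gives 1 — tautology.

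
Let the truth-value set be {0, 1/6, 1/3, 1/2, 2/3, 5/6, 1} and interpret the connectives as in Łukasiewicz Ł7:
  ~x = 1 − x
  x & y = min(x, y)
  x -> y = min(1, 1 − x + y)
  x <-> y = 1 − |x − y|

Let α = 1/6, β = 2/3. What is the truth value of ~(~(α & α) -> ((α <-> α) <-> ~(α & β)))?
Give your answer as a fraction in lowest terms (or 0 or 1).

α & α = 1/6 & 1/6 = 1/6
~(α & α) = ~1/6 = 5/6
α <-> α = 1/6 <-> 1/6 = 1
α & β = 1/6 & 2/3 = 1/6
~(α & β) = ~1/6 = 5/6
(α <-> α) <-> ~(α & β) = 1 <-> 5/6 = 5/6
~(α & α) -> ((α <-> α) <-> ~(α & β)) = 5/6 -> 5/6 = 1
~(~(α & α) -> ((α <-> α) <-> ~(α & β))) = ~1 = 0

0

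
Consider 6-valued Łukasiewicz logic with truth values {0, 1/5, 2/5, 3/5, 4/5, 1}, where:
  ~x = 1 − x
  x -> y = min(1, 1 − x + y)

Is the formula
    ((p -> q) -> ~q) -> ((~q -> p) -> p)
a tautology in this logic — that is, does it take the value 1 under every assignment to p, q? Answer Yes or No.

No

Counterexample: take p = 2/5, q = 1/5.
p -> q = 2/5 -> 1/5 = 4/5
~q = ~1/5 = 4/5
(p -> q) -> ~q = 4/5 -> 4/5 = 1
~q = ~1/5 = 4/5
~q -> p = 4/5 -> 2/5 = 3/5
(~q -> p) -> p = 3/5 -> 2/5 = 4/5
((p -> q) -> ~q) -> ((~q -> p) -> p) = 1 -> 4/5 = 4/5
This gives 4/5 ≠ 1.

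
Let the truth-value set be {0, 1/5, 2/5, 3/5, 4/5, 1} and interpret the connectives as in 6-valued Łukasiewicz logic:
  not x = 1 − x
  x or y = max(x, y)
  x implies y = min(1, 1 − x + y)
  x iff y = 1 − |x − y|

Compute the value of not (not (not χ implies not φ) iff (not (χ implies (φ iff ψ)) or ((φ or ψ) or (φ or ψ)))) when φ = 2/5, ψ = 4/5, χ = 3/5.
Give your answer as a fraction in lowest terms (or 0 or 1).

4/5

not χ = not 3/5 = 2/5
not φ = not 2/5 = 3/5
not χ implies not φ = 2/5 implies 3/5 = 1
not (not χ implies not φ) = not 1 = 0
φ iff ψ = 2/5 iff 4/5 = 3/5
χ implies (φ iff ψ) = 3/5 implies 3/5 = 1
not (χ implies (φ iff ψ)) = not 1 = 0
φ or ψ = 2/5 or 4/5 = 4/5
φ or ψ = 2/5 or 4/5 = 4/5
(φ or ψ) or (φ or ψ) = 4/5 or 4/5 = 4/5
not (χ implies (φ iff ψ)) or ((φ or ψ) or (φ or ψ)) = 0 or 4/5 = 4/5
not (not χ implies not φ) iff (not (χ implies (φ iff ψ)) or ((φ or ψ) or (φ or ψ))) = 0 iff 4/5 = 1/5
not (not (not χ implies not φ) iff (not (χ implies (φ iff ψ)) or ((φ or ψ) or (φ or ψ)))) = not 1/5 = 4/5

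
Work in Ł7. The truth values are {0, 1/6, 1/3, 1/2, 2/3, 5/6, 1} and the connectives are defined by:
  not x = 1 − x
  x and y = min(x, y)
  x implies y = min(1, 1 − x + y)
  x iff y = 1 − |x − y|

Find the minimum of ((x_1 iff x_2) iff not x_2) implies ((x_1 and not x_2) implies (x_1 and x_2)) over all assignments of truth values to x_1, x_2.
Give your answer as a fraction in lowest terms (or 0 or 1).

Take x_1 = 2/3, x_2 = 1/3:
x_1 iff x_2 = 2/3 iff 1/3 = 2/3
not x_2 = not 1/3 = 2/3
(x_1 iff x_2) iff not x_2 = 2/3 iff 2/3 = 1
not x_2 = not 1/3 = 2/3
x_1 and not x_2 = 2/3 and 2/3 = 2/3
x_1 and x_2 = 2/3 and 1/3 = 1/3
(x_1 and not x_2) implies (x_1 and x_2) = 2/3 implies 1/3 = 2/3
((x_1 iff x_2) iff not x_2) implies ((x_1 and not x_2) implies (x_1 and x_2)) = 1 implies 2/3 = 2/3
No assignment yields a value below 2/3, so this is the minimum.

2/3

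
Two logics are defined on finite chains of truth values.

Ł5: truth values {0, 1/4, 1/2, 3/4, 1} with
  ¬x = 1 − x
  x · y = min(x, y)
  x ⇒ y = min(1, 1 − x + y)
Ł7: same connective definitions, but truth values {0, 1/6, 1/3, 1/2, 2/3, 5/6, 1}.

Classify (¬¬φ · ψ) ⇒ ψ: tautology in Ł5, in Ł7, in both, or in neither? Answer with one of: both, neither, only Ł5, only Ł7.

both

In Ł5: every assignment gives 1 — tautology.
In Ł7: every assignment gives 1 — tautology.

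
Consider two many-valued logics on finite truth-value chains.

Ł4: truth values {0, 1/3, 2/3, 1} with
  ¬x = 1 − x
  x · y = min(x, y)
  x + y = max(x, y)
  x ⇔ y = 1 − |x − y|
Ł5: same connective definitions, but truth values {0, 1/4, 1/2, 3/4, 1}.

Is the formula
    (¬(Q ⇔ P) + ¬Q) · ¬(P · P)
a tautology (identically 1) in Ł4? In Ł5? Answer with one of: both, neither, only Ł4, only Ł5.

neither

In Ł4: at P = 0, Q = 1/3 the value is 2/3 — not a tautology.
In Ł5: at P = 0, Q = 1/4 the value is 3/4 — not a tautology.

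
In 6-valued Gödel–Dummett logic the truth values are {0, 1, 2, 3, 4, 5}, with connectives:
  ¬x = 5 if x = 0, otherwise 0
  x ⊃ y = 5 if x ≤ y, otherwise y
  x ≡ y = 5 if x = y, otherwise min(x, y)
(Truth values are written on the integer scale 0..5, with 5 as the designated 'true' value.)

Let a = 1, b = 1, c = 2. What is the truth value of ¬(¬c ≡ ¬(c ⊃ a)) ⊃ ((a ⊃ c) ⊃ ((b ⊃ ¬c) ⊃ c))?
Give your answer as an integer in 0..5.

¬c = ¬2 = 0
c ⊃ a = 2 ⊃ 1 = 1
¬(c ⊃ a) = ¬1 = 0
¬c ≡ ¬(c ⊃ a) = 0 ≡ 0 = 5
¬(¬c ≡ ¬(c ⊃ a)) = ¬5 = 0
a ⊃ c = 1 ⊃ 2 = 5
¬c = ¬2 = 0
b ⊃ ¬c = 1 ⊃ 0 = 0
(b ⊃ ¬c) ⊃ c = 0 ⊃ 2 = 5
(a ⊃ c) ⊃ ((b ⊃ ¬c) ⊃ c) = 5 ⊃ 5 = 5
¬(¬c ≡ ¬(c ⊃ a)) ⊃ ((a ⊃ c) ⊃ ((b ⊃ ¬c) ⊃ c)) = 0 ⊃ 5 = 5

5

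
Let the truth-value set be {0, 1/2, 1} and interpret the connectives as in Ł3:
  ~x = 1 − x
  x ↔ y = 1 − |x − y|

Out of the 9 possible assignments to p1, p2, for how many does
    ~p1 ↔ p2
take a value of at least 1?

p1 = 0, p2 = 0 ↦ 0  <
p1 = 0, p2 = 1/2 ↦ 1/2  <
p1 = 0, p2 = 1 ↦ 1  ≥
p1 = 1/2, p2 = 0 ↦ 1/2  <
p1 = 1/2, p2 = 1/2 ↦ 1  ≥
p1 = 1/2, p2 = 1 ↦ 1/2  <
p1 = 1, p2 = 0 ↦ 1  ≥
p1 = 1, p2 = 1/2 ↦ 1/2  <
p1 = 1, p2 = 1 ↦ 0  <
So 3 of the 9 assignments meet the threshold.

3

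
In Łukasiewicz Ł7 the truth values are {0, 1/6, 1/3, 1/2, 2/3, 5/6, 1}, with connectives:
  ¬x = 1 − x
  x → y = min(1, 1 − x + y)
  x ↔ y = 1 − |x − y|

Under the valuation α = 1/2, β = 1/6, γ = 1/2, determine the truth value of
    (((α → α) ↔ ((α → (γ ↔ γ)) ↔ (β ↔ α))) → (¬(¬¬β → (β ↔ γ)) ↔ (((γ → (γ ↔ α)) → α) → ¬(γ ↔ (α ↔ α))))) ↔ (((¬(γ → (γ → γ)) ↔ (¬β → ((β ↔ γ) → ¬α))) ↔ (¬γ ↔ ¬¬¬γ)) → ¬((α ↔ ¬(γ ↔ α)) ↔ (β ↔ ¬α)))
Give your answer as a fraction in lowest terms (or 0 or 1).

1/3

α → α = 1/2 → 1/2 = 1
γ ↔ γ = 1/2 ↔ 1/2 = 1
α → (γ ↔ γ) = 1/2 → 1 = 1
β ↔ α = 1/6 ↔ 1/2 = 2/3
(α → (γ ↔ γ)) ↔ (β ↔ α) = 1 ↔ 2/3 = 2/3
(α → α) ↔ ((α → (γ ↔ γ)) ↔ (β ↔ α)) = 1 ↔ 2/3 = 2/3
¬β = ¬1/6 = 5/6
¬¬β = ¬5/6 = 1/6
β ↔ γ = 1/6 ↔ 1/2 = 2/3
¬¬β → (β ↔ γ) = 1/6 → 2/3 = 1
¬(¬¬β → (β ↔ γ)) = ¬1 = 0
γ ↔ α = 1/2 ↔ 1/2 = 1
γ → (γ ↔ α) = 1/2 → 1 = 1
(γ → (γ ↔ α)) → α = 1 → 1/2 = 1/2
α ↔ α = 1/2 ↔ 1/2 = 1
γ ↔ (α ↔ α) = 1/2 ↔ 1 = 1/2
¬(γ ↔ (α ↔ α)) = ¬1/2 = 1/2
((γ → (γ ↔ α)) → α) → ¬(γ ↔ (α ↔ α)) = 1/2 → 1/2 = 1
¬(¬¬β → (β ↔ γ)) ↔ (((γ → (γ ↔ α)) → α) → ¬(γ ↔ (α ↔ α))) = 0 ↔ 1 = 0
((α → α) ↔ ((α → (γ ↔ γ)) ↔ (β ↔ α))) → (¬(¬¬β → (β ↔ γ)) ↔ (((γ → (γ ↔ α)) → α) → ¬(γ ↔ (α ↔ α)))) = 2/3 → 0 = 1/3
γ → γ = 1/2 → 1/2 = 1
γ → (γ → γ) = 1/2 → 1 = 1
¬(γ → (γ → γ)) = ¬1 = 0
¬β = ¬1/6 = 5/6
β ↔ γ = 1/6 ↔ 1/2 = 2/3
¬α = ¬1/2 = 1/2
(β ↔ γ) → ¬α = 2/3 → 1/2 = 5/6
¬β → ((β ↔ γ) → ¬α) = 5/6 → 5/6 = 1
¬(γ → (γ → γ)) ↔ (¬β → ((β ↔ γ) → ¬α)) = 0 ↔ 1 = 0
¬γ = ¬1/2 = 1/2
¬γ = ¬1/2 = 1/2
¬¬γ = ¬1/2 = 1/2
¬¬¬γ = ¬1/2 = 1/2
¬γ ↔ ¬¬¬γ = 1/2 ↔ 1/2 = 1
(¬(γ → (γ → γ)) ↔ (¬β → ((β ↔ γ) → ¬α))) ↔ (¬γ ↔ ¬¬¬γ) = 0 ↔ 1 = 0
γ ↔ α = 1/2 ↔ 1/2 = 1
¬(γ ↔ α) = ¬1 = 0
α ↔ ¬(γ ↔ α) = 1/2 ↔ 0 = 1/2
¬α = ¬1/2 = 1/2
β ↔ ¬α = 1/6 ↔ 1/2 = 2/3
(α ↔ ¬(γ ↔ α)) ↔ (β ↔ ¬α) = 1/2 ↔ 2/3 = 5/6
¬((α ↔ ¬(γ ↔ α)) ↔ (β ↔ ¬α)) = ¬5/6 = 1/6
((¬(γ → (γ → γ)) ↔ (¬β → ((β ↔ γ) → ¬α))) ↔ (¬γ ↔ ¬¬¬γ)) → ¬((α ↔ ¬(γ ↔ α)) ↔ (β ↔ ¬α)) = 0 → 1/6 = 1
(((α → α) ↔ ((α → (γ ↔ γ)) ↔ (β ↔ α))) → (¬(¬¬β → (β ↔ γ)) ↔ (((γ → (γ ↔ α)) → α) → ¬(γ ↔ (α ↔ α))))) ↔ (((¬(γ → (γ → γ)) ↔ (¬β → ((β ↔ γ) → ¬α))) ↔ (¬γ ↔ ¬¬¬γ)) → ¬((α ↔ ¬(γ ↔ α)) ↔ (β ↔ ¬α))) = 1/3 ↔ 1 = 1/3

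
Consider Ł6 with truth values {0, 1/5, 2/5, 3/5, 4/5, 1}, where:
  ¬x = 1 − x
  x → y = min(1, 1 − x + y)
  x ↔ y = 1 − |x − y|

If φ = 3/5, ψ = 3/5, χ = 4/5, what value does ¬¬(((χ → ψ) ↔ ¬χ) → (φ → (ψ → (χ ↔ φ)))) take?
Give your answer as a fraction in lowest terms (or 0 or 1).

χ → ψ = 4/5 → 3/5 = 4/5
¬χ = ¬4/5 = 1/5
(χ → ψ) ↔ ¬χ = 4/5 ↔ 1/5 = 2/5
χ ↔ φ = 4/5 ↔ 3/5 = 4/5
ψ → (χ ↔ φ) = 3/5 → 4/5 = 1
φ → (ψ → (χ ↔ φ)) = 3/5 → 1 = 1
((χ → ψ) ↔ ¬χ) → (φ → (ψ → (χ ↔ φ))) = 2/5 → 1 = 1
¬(((χ → ψ) ↔ ¬χ) → (φ → (ψ → (χ ↔ φ)))) = ¬1 = 0
¬¬(((χ → ψ) ↔ ¬χ) → (φ → (ψ → (χ ↔ φ)))) = ¬0 = 1

1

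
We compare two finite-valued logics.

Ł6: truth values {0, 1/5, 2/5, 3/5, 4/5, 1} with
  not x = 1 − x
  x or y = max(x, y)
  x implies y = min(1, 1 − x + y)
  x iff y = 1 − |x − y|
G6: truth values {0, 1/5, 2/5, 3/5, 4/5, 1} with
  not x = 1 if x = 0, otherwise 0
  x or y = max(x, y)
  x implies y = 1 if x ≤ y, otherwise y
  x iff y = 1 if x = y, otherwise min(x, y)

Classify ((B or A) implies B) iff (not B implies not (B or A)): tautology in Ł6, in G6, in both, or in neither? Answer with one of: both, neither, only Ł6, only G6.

In Ł6: every assignment gives 1 — tautology.
In G6: at A = 2/5, B = 1/5 the value is 1/5 — not a tautology.

only Ł6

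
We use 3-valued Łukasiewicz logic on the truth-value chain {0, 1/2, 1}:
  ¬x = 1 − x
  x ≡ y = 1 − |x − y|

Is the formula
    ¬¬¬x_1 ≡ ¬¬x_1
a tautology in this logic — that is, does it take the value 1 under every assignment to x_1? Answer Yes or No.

Counterexample: take x_1 = 0.
¬x_1 = ¬0 = 1
¬¬x_1 = ¬1 = 0
¬¬¬x_1 = ¬0 = 1
¬x_1 = ¬0 = 1
¬¬x_1 = ¬1 = 0
¬¬¬x_1 ≡ ¬¬x_1 = 1 ≡ 0 = 0
This gives 0 ≠ 1.

No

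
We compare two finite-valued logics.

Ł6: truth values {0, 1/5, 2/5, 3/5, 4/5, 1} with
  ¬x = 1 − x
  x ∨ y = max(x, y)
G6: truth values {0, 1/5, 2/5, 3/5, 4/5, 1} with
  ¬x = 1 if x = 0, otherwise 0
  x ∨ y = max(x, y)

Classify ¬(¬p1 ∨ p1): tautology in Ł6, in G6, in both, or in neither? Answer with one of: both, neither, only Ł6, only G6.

neither

In Ł6: at p1 = 0 the value is 0 — not a tautology.
In G6: at p1 = 0 the value is 0 — not a tautology.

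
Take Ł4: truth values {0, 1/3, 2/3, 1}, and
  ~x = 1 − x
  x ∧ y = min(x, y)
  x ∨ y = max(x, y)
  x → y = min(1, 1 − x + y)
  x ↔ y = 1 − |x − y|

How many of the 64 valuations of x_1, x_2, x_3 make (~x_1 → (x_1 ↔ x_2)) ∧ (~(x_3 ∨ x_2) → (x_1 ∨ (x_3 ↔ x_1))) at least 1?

46

value 1: 46 assignments (counts)
value 2/3: 10 assignments
value 1/3: 4 assignments
value 0: 4 assignments
So 46 of the 64 assignments meet the threshold.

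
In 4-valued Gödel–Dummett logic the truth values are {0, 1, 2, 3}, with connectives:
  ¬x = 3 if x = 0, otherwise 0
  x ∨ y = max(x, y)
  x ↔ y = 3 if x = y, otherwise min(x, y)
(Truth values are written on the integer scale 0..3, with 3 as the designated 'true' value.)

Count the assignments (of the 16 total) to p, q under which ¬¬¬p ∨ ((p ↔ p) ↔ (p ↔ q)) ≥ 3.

7

p = 0, q = 0 ↦ 3  ≥
p = 0, q = 1 ↦ 3  ≥
p = 0, q = 2 ↦ 3  ≥
p = 0, q = 3 ↦ 3  ≥
p = 1, q = 0 ↦ 0  <
p = 1, q = 1 ↦ 3  ≥
p = 1, q = 2 ↦ 1  <
p = 1, q = 3 ↦ 1  <
p = 2, q = 0 ↦ 0  <
p = 2, q = 1 ↦ 1  <
p = 2, q = 2 ↦ 3  ≥
p = 2, q = 3 ↦ 2  <
p = 3, q = 0 ↦ 0  <
p = 3, q = 1 ↦ 1  <
p = 3, q = 2 ↦ 2  <
p = 3, q = 3 ↦ 3  ≥
So 7 of the 16 assignments meet the threshold.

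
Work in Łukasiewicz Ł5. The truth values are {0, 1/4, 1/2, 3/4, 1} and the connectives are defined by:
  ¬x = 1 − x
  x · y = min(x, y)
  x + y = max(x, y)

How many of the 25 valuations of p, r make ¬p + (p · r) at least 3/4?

14

value 1: 6 assignments (counts)
value 3/4: 8 assignments (counts)
value 1/2: 7 assignments
value 1/4: 3 assignments
value 0: 1 assignment
So 14 of the 25 assignments meet the threshold.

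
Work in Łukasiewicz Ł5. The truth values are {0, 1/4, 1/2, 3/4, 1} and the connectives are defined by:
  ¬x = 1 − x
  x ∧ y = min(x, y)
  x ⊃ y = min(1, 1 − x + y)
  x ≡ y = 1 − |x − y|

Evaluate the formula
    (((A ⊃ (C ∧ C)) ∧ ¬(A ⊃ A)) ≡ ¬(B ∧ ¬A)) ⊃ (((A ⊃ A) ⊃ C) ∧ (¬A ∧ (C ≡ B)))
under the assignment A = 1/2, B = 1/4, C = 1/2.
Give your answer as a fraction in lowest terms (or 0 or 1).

1

C ∧ C = 1/2 ∧ 1/2 = 1/2
A ⊃ (C ∧ C) = 1/2 ⊃ 1/2 = 1
A ⊃ A = 1/2 ⊃ 1/2 = 1
¬(A ⊃ A) = ¬1 = 0
(A ⊃ (C ∧ C)) ∧ ¬(A ⊃ A) = 1 ∧ 0 = 0
¬A = ¬1/2 = 1/2
B ∧ ¬A = 1/4 ∧ 1/2 = 1/4
¬(B ∧ ¬A) = ¬1/4 = 3/4
((A ⊃ (C ∧ C)) ∧ ¬(A ⊃ A)) ≡ ¬(B ∧ ¬A) = 0 ≡ 3/4 = 1/4
A ⊃ A = 1/2 ⊃ 1/2 = 1
(A ⊃ A) ⊃ C = 1 ⊃ 1/2 = 1/2
¬A = ¬1/2 = 1/2
C ≡ B = 1/2 ≡ 1/4 = 3/4
¬A ∧ (C ≡ B) = 1/2 ∧ 3/4 = 1/2
((A ⊃ A) ⊃ C) ∧ (¬A ∧ (C ≡ B)) = 1/2 ∧ 1/2 = 1/2
(((A ⊃ (C ∧ C)) ∧ ¬(A ⊃ A)) ≡ ¬(B ∧ ¬A)) ⊃ (((A ⊃ A) ⊃ C) ∧ (¬A ∧ (C ≡ B))) = 1/4 ⊃ 1/2 = 1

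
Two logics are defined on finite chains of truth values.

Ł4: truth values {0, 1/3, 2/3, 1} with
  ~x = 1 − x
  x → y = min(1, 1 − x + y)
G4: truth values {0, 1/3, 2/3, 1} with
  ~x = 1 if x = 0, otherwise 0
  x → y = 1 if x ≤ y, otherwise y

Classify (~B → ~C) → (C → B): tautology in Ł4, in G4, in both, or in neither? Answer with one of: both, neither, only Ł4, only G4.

only Ł4

In Ł4: every assignment gives 1 — tautology.
In G4: at B = 1/3, C = 2/3 the value is 1/3 — not a tautology.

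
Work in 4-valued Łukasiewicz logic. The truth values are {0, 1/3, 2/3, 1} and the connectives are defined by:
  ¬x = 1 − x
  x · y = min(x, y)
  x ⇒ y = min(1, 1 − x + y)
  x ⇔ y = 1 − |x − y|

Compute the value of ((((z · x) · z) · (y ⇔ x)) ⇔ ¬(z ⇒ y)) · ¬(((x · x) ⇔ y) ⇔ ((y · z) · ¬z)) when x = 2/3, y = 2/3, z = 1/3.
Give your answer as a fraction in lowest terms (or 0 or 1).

2/3

z · x = 1/3 · 2/3 = 1/3
(z · x) · z = 1/3 · 1/3 = 1/3
y ⇔ x = 2/3 ⇔ 2/3 = 1
((z · x) · z) · (y ⇔ x) = 1/3 · 1 = 1/3
z ⇒ y = 1/3 ⇒ 2/3 = 1
¬(z ⇒ y) = ¬1 = 0
(((z · x) · z) · (y ⇔ x)) ⇔ ¬(z ⇒ y) = 1/3 ⇔ 0 = 2/3
x · x = 2/3 · 2/3 = 2/3
(x · x) ⇔ y = 2/3 ⇔ 2/3 = 1
y · z = 2/3 · 1/3 = 1/3
¬z = ¬1/3 = 2/3
(y · z) · ¬z = 1/3 · 2/3 = 1/3
((x · x) ⇔ y) ⇔ ((y · z) · ¬z) = 1 ⇔ 1/3 = 1/3
¬(((x · x) ⇔ y) ⇔ ((y · z) · ¬z)) = ¬1/3 = 2/3
((((z · x) · z) · (y ⇔ x)) ⇔ ¬(z ⇒ y)) · ¬(((x · x) ⇔ y) ⇔ ((y · z) · ¬z)) = 2/3 · 2/3 = 2/3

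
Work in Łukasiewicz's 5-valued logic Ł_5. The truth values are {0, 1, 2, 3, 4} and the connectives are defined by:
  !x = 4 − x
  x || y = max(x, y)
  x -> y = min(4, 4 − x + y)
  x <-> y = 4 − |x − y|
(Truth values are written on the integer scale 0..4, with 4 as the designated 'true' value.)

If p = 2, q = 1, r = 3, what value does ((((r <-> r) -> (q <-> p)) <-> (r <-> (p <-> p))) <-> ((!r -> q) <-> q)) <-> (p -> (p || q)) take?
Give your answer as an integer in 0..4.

1

r <-> r = 3 <-> 3 = 4
q <-> p = 1 <-> 2 = 3
(r <-> r) -> (q <-> p) = 4 -> 3 = 3
p <-> p = 2 <-> 2 = 4
r <-> (p <-> p) = 3 <-> 4 = 3
((r <-> r) -> (q <-> p)) <-> (r <-> (p <-> p)) = 3 <-> 3 = 4
!r = !3 = 1
!r -> q = 1 -> 1 = 4
(!r -> q) <-> q = 4 <-> 1 = 1
(((r <-> r) -> (q <-> p)) <-> (r <-> (p <-> p))) <-> ((!r -> q) <-> q) = 4 <-> 1 = 1
p || q = 2 || 1 = 2
p -> (p || q) = 2 -> 2 = 4
((((r <-> r) -> (q <-> p)) <-> (r <-> (p <-> p))) <-> ((!r -> q) <-> q)) <-> (p -> (p || q)) = 1 <-> 4 = 1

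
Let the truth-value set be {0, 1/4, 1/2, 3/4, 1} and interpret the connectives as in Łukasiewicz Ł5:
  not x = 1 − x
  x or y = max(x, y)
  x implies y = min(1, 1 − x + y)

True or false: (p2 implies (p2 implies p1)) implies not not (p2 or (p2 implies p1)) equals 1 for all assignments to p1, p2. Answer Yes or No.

No

Counterexample: take p1 = 0, p2 = 1/4.
p2 implies p1 = 1/4 implies 0 = 3/4
p2 implies (p2 implies p1) = 1/4 implies 3/4 = 1
p2 implies p1 = 1/4 implies 0 = 3/4
p2 or (p2 implies p1) = 1/4 or 3/4 = 3/4
not (p2 or (p2 implies p1)) = not 3/4 = 1/4
not not (p2 or (p2 implies p1)) = not 1/4 = 3/4
(p2 implies (p2 implies p1)) implies not not (p2 or (p2 implies p1)) = 1 implies 3/4 = 3/4
This gives 3/4 ≠ 1.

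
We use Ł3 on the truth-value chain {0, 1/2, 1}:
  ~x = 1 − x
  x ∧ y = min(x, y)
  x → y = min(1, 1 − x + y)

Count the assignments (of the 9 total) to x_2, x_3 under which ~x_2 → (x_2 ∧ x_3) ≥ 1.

x_2 = 0, x_3 = 0 ↦ 0  <
x_2 = 0, x_3 = 1/2 ↦ 0  <
x_2 = 0, x_3 = 1 ↦ 0  <
x_2 = 1/2, x_3 = 0 ↦ 1/2  <
x_2 = 1/2, x_3 = 1/2 ↦ 1  ≥
x_2 = 1/2, x_3 = 1 ↦ 1  ≥
x_2 = 1, x_3 = 0 ↦ 1  ≥
x_2 = 1, x_3 = 1/2 ↦ 1  ≥
x_2 = 1, x_3 = 1 ↦ 1  ≥
So 5 of the 9 assignments meet the threshold.

5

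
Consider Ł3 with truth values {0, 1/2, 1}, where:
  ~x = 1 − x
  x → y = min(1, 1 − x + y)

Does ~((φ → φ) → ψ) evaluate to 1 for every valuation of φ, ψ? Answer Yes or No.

Counterexample: take φ = 0, ψ = 1/2.
φ → φ = 0 → 0 = 1
(φ → φ) → ψ = 1 → 1/2 = 1/2
~((φ → φ) → ψ) = ~1/2 = 1/2
This gives 1/2 ≠ 1.

No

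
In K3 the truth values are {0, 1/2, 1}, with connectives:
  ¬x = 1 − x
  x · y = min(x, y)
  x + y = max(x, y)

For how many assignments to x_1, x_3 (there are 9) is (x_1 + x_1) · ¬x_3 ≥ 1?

1

x_1 = 0, x_3 = 0 ↦ 0  <
x_1 = 0, x_3 = 1/2 ↦ 0  <
x_1 = 0, x_3 = 1 ↦ 0  <
x_1 = 1/2, x_3 = 0 ↦ 1/2  <
x_1 = 1/2, x_3 = 1/2 ↦ 1/2  <
x_1 = 1/2, x_3 = 1 ↦ 0  <
x_1 = 1, x_3 = 0 ↦ 1  ≥
x_1 = 1, x_3 = 1/2 ↦ 1/2  <
x_1 = 1, x_3 = 1 ↦ 0  <
So 1 of the 9 assignments meets the threshold.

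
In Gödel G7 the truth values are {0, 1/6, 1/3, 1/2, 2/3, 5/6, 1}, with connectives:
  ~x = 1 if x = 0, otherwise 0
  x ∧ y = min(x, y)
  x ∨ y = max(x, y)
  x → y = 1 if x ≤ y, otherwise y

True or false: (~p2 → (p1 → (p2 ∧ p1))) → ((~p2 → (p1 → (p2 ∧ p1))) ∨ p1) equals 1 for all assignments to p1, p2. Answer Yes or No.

Yes

At p1 = 1/6, p2 = 0, for instance:
~p2 = ~0 = 1
p2 ∧ p1 = 0 ∧ 1/6 = 0
p1 → (p2 ∧ p1) = 1/6 → 0 = 0
~p2 → (p1 → (p2 ∧ p1)) = 1 → 0 = 0
(~p2 → (p1 → (p2 ∧ p1))) ∨ p1 = 0 ∨ 1/6 = 1/6
(~p2 → (p1 → (p2 ∧ p1))) → ((~p2 → (p1 → (p2 ∧ p1))) ∨ p1) = 0 → 1/6 = 1
and checking the remaining 48 assignments likewise gives ≥ 1 in every case.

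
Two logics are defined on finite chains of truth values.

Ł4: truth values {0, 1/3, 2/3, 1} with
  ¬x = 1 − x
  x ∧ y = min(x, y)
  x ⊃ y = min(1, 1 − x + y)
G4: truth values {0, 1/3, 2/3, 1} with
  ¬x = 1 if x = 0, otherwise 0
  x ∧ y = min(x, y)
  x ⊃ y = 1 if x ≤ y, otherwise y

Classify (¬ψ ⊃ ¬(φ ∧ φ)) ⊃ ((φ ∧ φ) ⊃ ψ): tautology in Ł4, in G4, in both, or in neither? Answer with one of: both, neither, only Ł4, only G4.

In Ł4: every assignment gives 1 — tautology.
In G4: at φ = 2/3, ψ = 1/3 the value is 1/3 — not a tautology.

only Ł4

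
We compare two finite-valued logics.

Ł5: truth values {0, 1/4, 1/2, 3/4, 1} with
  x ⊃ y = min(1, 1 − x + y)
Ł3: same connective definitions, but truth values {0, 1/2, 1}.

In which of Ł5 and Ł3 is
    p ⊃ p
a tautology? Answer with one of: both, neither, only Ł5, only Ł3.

In Ł5: every assignment gives 1 — tautology.
In Ł3: every assignment gives 1 — tautology.

both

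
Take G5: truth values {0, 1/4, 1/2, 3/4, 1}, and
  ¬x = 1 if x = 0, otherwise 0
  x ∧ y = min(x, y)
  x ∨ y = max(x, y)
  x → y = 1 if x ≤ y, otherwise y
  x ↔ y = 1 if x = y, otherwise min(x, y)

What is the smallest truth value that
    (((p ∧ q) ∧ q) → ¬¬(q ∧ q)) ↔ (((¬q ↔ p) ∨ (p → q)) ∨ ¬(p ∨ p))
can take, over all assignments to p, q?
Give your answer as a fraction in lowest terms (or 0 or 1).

Take p = 1/4, q = 0:
p ∧ q = 1/4 ∧ 0 = 0
(p ∧ q) ∧ q = 0 ∧ 0 = 0
q ∧ q = 0 ∧ 0 = 0
¬(q ∧ q) = ¬0 = 1
¬¬(q ∧ q) = ¬1 = 0
((p ∧ q) ∧ q) → ¬¬(q ∧ q) = 0 → 0 = 1
¬q = ¬0 = 1
¬q ↔ p = 1 ↔ 1/4 = 1/4
p → q = 1/4 → 0 = 0
(¬q ↔ p) ∨ (p → q) = 1/4 ∨ 0 = 1/4
p ∨ p = 1/4 ∨ 1/4 = 1/4
¬(p ∨ p) = ¬1/4 = 0
((¬q ↔ p) ∨ (p → q)) ∨ ¬(p ∨ p) = 1/4 ∨ 0 = 1/4
(((p ∧ q) ∧ q) → ¬¬(q ∧ q)) ↔ (((¬q ↔ p) ∨ (p → q)) ∨ ¬(p ∨ p)) = 1 ↔ 1/4 = 1/4
No assignment yields a value below 1/4, so this is the minimum.

1/4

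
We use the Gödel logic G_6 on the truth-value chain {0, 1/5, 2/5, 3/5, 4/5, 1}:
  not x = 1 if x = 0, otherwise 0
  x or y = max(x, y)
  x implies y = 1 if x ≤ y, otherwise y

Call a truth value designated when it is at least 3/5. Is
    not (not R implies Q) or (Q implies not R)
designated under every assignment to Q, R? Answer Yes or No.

Counterexample: take Q = 1/5, R = 1/5.
not R = not 1/5 = 0
not R implies Q = 0 implies 1/5 = 1
not (not R implies Q) = not 1 = 0
Q implies not R = 1/5 implies 0 = 0
not (not R implies Q) or (Q implies not R) = 0 or 0 = 0
This gives 0, which is below 3/5.

No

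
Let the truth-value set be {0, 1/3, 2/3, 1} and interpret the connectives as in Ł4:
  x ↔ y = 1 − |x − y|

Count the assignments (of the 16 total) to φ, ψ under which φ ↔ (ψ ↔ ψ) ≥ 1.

φ = 0, ψ = 0 ↦ 0  <
φ = 0, ψ = 1/3 ↦ 0  <
φ = 0, ψ = 2/3 ↦ 0  <
φ = 0, ψ = 1 ↦ 0  <
φ = 1/3, ψ = 0 ↦ 1/3  <
φ = 1/3, ψ = 1/3 ↦ 1/3  <
φ = 1/3, ψ = 2/3 ↦ 1/3  <
φ = 1/3, ψ = 1 ↦ 1/3  <
φ = 2/3, ψ = 0 ↦ 2/3  <
φ = 2/3, ψ = 1/3 ↦ 2/3  <
φ = 2/3, ψ = 2/3 ↦ 2/3  <
φ = 2/3, ψ = 1 ↦ 2/3  <
φ = 1, ψ = 0 ↦ 1  ≥
φ = 1, ψ = 1/3 ↦ 1  ≥
φ = 1, ψ = 2/3 ↦ 1  ≥
φ = 1, ψ = 1 ↦ 1  ≥
So 4 of the 16 assignments meet the threshold.

4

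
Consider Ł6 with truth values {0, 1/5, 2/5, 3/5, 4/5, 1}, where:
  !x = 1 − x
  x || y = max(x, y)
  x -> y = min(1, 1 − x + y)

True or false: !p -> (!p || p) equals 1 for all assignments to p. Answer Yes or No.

Yes

p = 0 ↦ 1
p = 1/5 ↦ 1
p = 2/5 ↦ 1
p = 3/5 ↦ 1
p = 4/5 ↦ 1
p = 1 ↦ 1
Every assignment gives a value ≥ 1.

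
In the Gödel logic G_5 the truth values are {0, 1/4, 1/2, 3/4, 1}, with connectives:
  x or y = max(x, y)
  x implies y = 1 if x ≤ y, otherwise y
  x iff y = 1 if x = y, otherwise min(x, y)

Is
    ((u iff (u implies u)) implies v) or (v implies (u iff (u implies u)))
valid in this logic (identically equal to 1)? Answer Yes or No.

Yes

At u = 1, v = 1/2, for instance:
u implies u = 1 implies 1 = 1
u iff (u implies u) = 1 iff 1 = 1
(u iff (u implies u)) implies v = 1 implies 1/2 = 1/2
v implies (u iff (u implies u)) = 1/2 implies 1 = 1
((u iff (u implies u)) implies v) or (v implies (u iff (u implies u))) = 1/2 or 1 = 1
and checking the remaining 24 assignments likewise gives ≥ 1 in every case.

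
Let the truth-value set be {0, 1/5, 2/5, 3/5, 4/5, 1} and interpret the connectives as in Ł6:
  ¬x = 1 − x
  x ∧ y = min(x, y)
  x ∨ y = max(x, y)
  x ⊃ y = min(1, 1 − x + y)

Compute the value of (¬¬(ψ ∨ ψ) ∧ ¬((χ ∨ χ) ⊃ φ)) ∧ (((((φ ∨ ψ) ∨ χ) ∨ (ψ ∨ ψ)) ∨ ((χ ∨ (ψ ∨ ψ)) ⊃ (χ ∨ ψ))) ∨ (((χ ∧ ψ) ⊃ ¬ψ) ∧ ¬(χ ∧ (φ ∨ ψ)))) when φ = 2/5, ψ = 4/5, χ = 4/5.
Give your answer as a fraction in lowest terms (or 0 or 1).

ψ ∨ ψ = 4/5 ∨ 4/5 = 4/5
¬(ψ ∨ ψ) = ¬4/5 = 1/5
¬¬(ψ ∨ ψ) = ¬1/5 = 4/5
χ ∨ χ = 4/5 ∨ 4/5 = 4/5
(χ ∨ χ) ⊃ φ = 4/5 ⊃ 2/5 = 3/5
¬((χ ∨ χ) ⊃ φ) = ¬3/5 = 2/5
¬¬(ψ ∨ ψ) ∧ ¬((χ ∨ χ) ⊃ φ) = 4/5 ∧ 2/5 = 2/5
φ ∨ ψ = 2/5 ∨ 4/5 = 4/5
(φ ∨ ψ) ∨ χ = 4/5 ∨ 4/5 = 4/5
ψ ∨ ψ = 4/5 ∨ 4/5 = 4/5
((φ ∨ ψ) ∨ χ) ∨ (ψ ∨ ψ) = 4/5 ∨ 4/5 = 4/5
ψ ∨ ψ = 4/5 ∨ 4/5 = 4/5
χ ∨ (ψ ∨ ψ) = 4/5 ∨ 4/5 = 4/5
χ ∨ ψ = 4/5 ∨ 4/5 = 4/5
(χ ∨ (ψ ∨ ψ)) ⊃ (χ ∨ ψ) = 4/5 ⊃ 4/5 = 1
(((φ ∨ ψ) ∨ χ) ∨ (ψ ∨ ψ)) ∨ ((χ ∨ (ψ ∨ ψ)) ⊃ (χ ∨ ψ)) = 4/5 ∨ 1 = 1
χ ∧ ψ = 4/5 ∧ 4/5 = 4/5
¬ψ = ¬4/5 = 1/5
(χ ∧ ψ) ⊃ ¬ψ = 4/5 ⊃ 1/5 = 2/5
φ ∨ ψ = 2/5 ∨ 4/5 = 4/5
χ ∧ (φ ∨ ψ) = 4/5 ∧ 4/5 = 4/5
¬(χ ∧ (φ ∨ ψ)) = ¬4/5 = 1/5
((χ ∧ ψ) ⊃ ¬ψ) ∧ ¬(χ ∧ (φ ∨ ψ)) = 2/5 ∧ 1/5 = 1/5
((((φ ∨ ψ) ∨ χ) ∨ (ψ ∨ ψ)) ∨ ((χ ∨ (ψ ∨ ψ)) ⊃ (χ ∨ ψ))) ∨ (((χ ∧ ψ) ⊃ ¬ψ) ∧ ¬(χ ∧ (φ ∨ ψ))) = 1 ∨ 1/5 = 1
(¬¬(ψ ∨ ψ) ∧ ¬((χ ∨ χ) ⊃ φ)) ∧ (((((φ ∨ ψ) ∨ χ) ∨ (ψ ∨ ψ)) ∨ ((χ ∨ (ψ ∨ ψ)) ⊃ (χ ∨ ψ))) ∨ (((χ ∧ ψ) ⊃ ¬ψ) ∧ ¬(χ ∧ (φ ∨ ψ)))) = 2/5 ∧ 1 = 2/5

2/5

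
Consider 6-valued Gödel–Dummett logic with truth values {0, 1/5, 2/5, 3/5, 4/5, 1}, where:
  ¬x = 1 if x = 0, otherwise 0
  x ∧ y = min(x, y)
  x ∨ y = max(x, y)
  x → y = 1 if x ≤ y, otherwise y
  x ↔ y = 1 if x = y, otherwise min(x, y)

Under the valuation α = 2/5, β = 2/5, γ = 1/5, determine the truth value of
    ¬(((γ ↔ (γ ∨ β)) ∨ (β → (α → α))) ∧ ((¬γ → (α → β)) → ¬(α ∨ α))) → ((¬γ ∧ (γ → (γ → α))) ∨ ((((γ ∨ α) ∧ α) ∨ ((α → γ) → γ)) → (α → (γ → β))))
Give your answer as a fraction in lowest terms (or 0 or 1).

γ ∨ β = 1/5 ∨ 2/5 = 2/5
γ ↔ (γ ∨ β) = 1/5 ↔ 2/5 = 1/5
α → α = 2/5 → 2/5 = 1
β → (α → α) = 2/5 → 1 = 1
(γ ↔ (γ ∨ β)) ∨ (β → (α → α)) = 1/5 ∨ 1 = 1
¬γ = ¬1/5 = 0
α → β = 2/5 → 2/5 = 1
¬γ → (α → β) = 0 → 1 = 1
α ∨ α = 2/5 ∨ 2/5 = 2/5
¬(α ∨ α) = ¬2/5 = 0
(¬γ → (α → β)) → ¬(α ∨ α) = 1 → 0 = 0
((γ ↔ (γ ∨ β)) ∨ (β → (α → α))) ∧ ((¬γ → (α → β)) → ¬(α ∨ α)) = 1 ∧ 0 = 0
¬(((γ ↔ (γ ∨ β)) ∨ (β → (α → α))) ∧ ((¬γ → (α → β)) → ¬(α ∨ α))) = ¬0 = 1
¬γ = ¬1/5 = 0
γ → α = 1/5 → 2/5 = 1
γ → (γ → α) = 1/5 → 1 = 1
¬γ ∧ (γ → (γ → α)) = 0 ∧ 1 = 0
γ ∨ α = 1/5 ∨ 2/5 = 2/5
(γ ∨ α) ∧ α = 2/5 ∧ 2/5 = 2/5
α → γ = 2/5 → 1/5 = 1/5
(α → γ) → γ = 1/5 → 1/5 = 1
((γ ∨ α) ∧ α) ∨ ((α → γ) → γ) = 2/5 ∨ 1 = 1
γ → β = 1/5 → 2/5 = 1
α → (γ → β) = 2/5 → 1 = 1
(((γ ∨ α) ∧ α) ∨ ((α → γ) → γ)) → (α → (γ → β)) = 1 → 1 = 1
(¬γ ∧ (γ → (γ → α))) ∨ ((((γ ∨ α) ∧ α) ∨ ((α → γ) → γ)) → (α → (γ → β))) = 0 ∨ 1 = 1
¬(((γ ↔ (γ ∨ β)) ∨ (β → (α → α))) ∧ ((¬γ → (α → β)) → ¬(α ∨ α))) → ((¬γ ∧ (γ → (γ → α))) ∨ ((((γ ∨ α) ∧ α) ∨ ((α → γ) → γ)) → (α → (γ → β)))) = 1 → 1 = 1

1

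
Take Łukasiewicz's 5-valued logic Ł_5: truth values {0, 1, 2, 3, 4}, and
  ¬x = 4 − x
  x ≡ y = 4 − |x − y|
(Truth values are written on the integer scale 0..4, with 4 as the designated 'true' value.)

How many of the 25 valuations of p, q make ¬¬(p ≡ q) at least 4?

5

value 4: 5 assignments (counts)
value 3: 8 assignments
value 2: 6 assignments
value 1: 4 assignments
value 0: 2 assignments
So 5 of the 25 assignments meet the threshold.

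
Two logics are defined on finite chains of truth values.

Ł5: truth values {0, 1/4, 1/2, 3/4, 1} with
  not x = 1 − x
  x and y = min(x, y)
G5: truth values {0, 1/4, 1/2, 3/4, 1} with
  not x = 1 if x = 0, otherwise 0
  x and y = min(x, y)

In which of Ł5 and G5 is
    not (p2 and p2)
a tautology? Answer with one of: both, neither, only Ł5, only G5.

neither

In Ł5: at p2 = 1/4 the value is 3/4 — not a tautology.
In G5: at p2 = 1/4 the value is 0 — not a tautology.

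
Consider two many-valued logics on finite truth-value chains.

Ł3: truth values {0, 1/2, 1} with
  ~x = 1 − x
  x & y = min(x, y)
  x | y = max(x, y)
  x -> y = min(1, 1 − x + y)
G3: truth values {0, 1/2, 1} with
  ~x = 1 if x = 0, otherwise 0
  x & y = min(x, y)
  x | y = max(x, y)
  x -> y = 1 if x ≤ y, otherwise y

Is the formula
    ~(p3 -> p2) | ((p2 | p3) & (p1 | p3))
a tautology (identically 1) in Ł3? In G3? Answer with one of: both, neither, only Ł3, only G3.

In Ł3: at p1 = 0, p2 = 0, p3 = 0 the value is 0 — not a tautology.
In G3: at p1 = 0, p2 = 0, p3 = 0 the value is 0 — not a tautology.

neither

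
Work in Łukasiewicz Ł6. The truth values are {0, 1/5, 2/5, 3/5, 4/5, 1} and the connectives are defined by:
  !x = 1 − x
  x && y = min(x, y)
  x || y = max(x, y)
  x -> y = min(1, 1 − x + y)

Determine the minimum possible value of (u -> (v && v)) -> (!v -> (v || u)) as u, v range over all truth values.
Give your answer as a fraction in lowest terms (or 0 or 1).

0

Take u = 0, v = 0:
v && v = 0 && 0 = 0
u -> (v && v) = 0 -> 0 = 1
!v = !0 = 1
v || u = 0 || 0 = 0
!v -> (v || u) = 1 -> 0 = 0
(u -> (v && v)) -> (!v -> (v || u)) = 1 -> 0 = 0
No assignment yields a value below 0, so this is the minimum.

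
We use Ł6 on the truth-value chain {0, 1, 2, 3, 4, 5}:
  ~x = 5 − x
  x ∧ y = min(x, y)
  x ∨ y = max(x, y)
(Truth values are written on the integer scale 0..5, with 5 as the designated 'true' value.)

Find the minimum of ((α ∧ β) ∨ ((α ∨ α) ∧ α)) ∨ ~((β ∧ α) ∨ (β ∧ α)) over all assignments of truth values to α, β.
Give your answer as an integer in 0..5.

3

Take α = 2, β = 2:
α ∧ β = 2 ∧ 2 = 2
α ∨ α = 2 ∨ 2 = 2
(α ∨ α) ∧ α = 2 ∧ 2 = 2
(α ∧ β) ∨ ((α ∨ α) ∧ α) = 2 ∨ 2 = 2
β ∧ α = 2 ∧ 2 = 2
β ∧ α = 2 ∧ 2 = 2
(β ∧ α) ∨ (β ∧ α) = 2 ∨ 2 = 2
~((β ∧ α) ∨ (β ∧ α)) = ~2 = 3
((α ∧ β) ∨ ((α ∨ α) ∧ α)) ∨ ~((β ∧ α) ∨ (β ∧ α)) = 2 ∨ 3 = 3
No assignment yields a value below 3, so this is the minimum.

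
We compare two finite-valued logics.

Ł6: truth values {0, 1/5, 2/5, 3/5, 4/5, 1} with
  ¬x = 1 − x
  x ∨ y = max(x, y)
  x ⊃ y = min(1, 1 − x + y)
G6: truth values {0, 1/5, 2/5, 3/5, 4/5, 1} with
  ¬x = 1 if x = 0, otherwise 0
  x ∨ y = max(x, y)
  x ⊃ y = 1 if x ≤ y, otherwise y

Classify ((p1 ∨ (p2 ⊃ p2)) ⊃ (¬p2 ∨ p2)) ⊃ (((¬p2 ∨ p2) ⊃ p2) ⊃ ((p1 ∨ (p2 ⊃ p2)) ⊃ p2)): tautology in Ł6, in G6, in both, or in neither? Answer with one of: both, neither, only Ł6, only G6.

In Ł6: every assignment gives 1 — tautology.
In G6: every assignment gives 1 — tautology.

both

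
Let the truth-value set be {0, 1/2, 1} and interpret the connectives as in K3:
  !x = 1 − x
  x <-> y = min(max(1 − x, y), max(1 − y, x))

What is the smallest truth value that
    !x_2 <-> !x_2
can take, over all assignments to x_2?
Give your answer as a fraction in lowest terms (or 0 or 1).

1/2

Take x_2 = 1/2:
!x_2 = !1/2 = 1/2
!x_2 = !1/2 = 1/2
!x_2 <-> !x_2 = 1/2 <-> 1/2 = 1/2
No assignment yields a value below 1/2, so this is the minimum.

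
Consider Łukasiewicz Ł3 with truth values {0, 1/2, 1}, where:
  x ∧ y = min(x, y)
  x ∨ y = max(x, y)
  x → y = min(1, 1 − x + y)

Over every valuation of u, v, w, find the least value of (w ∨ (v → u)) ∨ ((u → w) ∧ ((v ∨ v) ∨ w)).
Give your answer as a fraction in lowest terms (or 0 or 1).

1/2

Take u = 0, v = 1/2, w = 0:
v → u = 1/2 → 0 = 1/2
w ∨ (v → u) = 0 ∨ 1/2 = 1/2
u → w = 0 → 0 = 1
v ∨ v = 1/2 ∨ 1/2 = 1/2
(v ∨ v) ∨ w = 1/2 ∨ 0 = 1/2
(u → w) ∧ ((v ∨ v) ∨ w) = 1 ∧ 1/2 = 1/2
(w ∨ (v → u)) ∨ ((u → w) ∧ ((v ∨ v) ∨ w)) = 1/2 ∨ 1/2 = 1/2
No assignment yields a value below 1/2, so this is the minimum.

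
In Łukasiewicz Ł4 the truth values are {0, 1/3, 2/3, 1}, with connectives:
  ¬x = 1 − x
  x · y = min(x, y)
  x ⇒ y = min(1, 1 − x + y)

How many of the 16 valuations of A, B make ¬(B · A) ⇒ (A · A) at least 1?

7

A = 0, B = 0 ↦ 0  <
A = 0, B = 1/3 ↦ 0  <
A = 0, B = 2/3 ↦ 0  <
A = 0, B = 1 ↦ 0  <
A = 1/3, B = 0 ↦ 1/3  <
A = 1/3, B = 1/3 ↦ 2/3  <
A = 1/3, B = 2/3 ↦ 2/3  <
A = 1/3, B = 1 ↦ 2/3  <
A = 2/3, B = 0 ↦ 2/3  <
A = 2/3, B = 1/3 ↦ 1  ≥
A = 2/3, B = 2/3 ↦ 1  ≥
A = 2/3, B = 1 ↦ 1  ≥
A = 1, B = 0 ↦ 1  ≥
A = 1, B = 1/3 ↦ 1  ≥
A = 1, B = 2/3 ↦ 1  ≥
A = 1, B = 1 ↦ 1  ≥
So 7 of the 16 assignments meet the threshold.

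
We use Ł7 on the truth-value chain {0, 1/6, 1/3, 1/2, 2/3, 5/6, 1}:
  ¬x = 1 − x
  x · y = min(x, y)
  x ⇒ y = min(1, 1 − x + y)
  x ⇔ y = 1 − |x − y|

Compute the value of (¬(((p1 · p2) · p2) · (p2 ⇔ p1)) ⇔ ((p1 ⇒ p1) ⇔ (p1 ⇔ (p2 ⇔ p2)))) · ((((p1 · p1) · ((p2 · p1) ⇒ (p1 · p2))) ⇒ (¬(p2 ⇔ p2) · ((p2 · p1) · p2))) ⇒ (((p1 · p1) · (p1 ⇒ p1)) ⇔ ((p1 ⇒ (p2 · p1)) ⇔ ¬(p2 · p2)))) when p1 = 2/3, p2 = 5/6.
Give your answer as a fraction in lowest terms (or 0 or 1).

p1 · p2 = 2/3 · 5/6 = 2/3
(p1 · p2) · p2 = 2/3 · 5/6 = 2/3
p2 ⇔ p1 = 5/6 ⇔ 2/3 = 5/6
((p1 · p2) · p2) · (p2 ⇔ p1) = 2/3 · 5/6 = 2/3
¬(((p1 · p2) · p2) · (p2 ⇔ p1)) = ¬2/3 = 1/3
p1 ⇒ p1 = 2/3 ⇒ 2/3 = 1
p2 ⇔ p2 = 5/6 ⇔ 5/6 = 1
p1 ⇔ (p2 ⇔ p2) = 2/3 ⇔ 1 = 2/3
(p1 ⇒ p1) ⇔ (p1 ⇔ (p2 ⇔ p2)) = 1 ⇔ 2/3 = 2/3
¬(((p1 · p2) · p2) · (p2 ⇔ p1)) ⇔ ((p1 ⇒ p1) ⇔ (p1 ⇔ (p2 ⇔ p2))) = 1/3 ⇔ 2/3 = 2/3
p1 · p1 = 2/3 · 2/3 = 2/3
p2 · p1 = 5/6 · 2/3 = 2/3
p1 · p2 = 2/3 · 5/6 = 2/3
(p2 · p1) ⇒ (p1 · p2) = 2/3 ⇒ 2/3 = 1
(p1 · p1) · ((p2 · p1) ⇒ (p1 · p2)) = 2/3 · 1 = 2/3
p2 ⇔ p2 = 5/6 ⇔ 5/6 = 1
¬(p2 ⇔ p2) = ¬1 = 0
p2 · p1 = 5/6 · 2/3 = 2/3
(p2 · p1) · p2 = 2/3 · 5/6 = 2/3
¬(p2 ⇔ p2) · ((p2 · p1) · p2) = 0 · 2/3 = 0
((p1 · p1) · ((p2 · p1) ⇒ (p1 · p2))) ⇒ (¬(p2 ⇔ p2) · ((p2 · p1) · p2)) = 2/3 ⇒ 0 = 1/3
p1 · p1 = 2/3 · 2/3 = 2/3
p1 ⇒ p1 = 2/3 ⇒ 2/3 = 1
(p1 · p1) · (p1 ⇒ p1) = 2/3 · 1 = 2/3
p2 · p1 = 5/6 · 2/3 = 2/3
p1 ⇒ (p2 · p1) = 2/3 ⇒ 2/3 = 1
p2 · p2 = 5/6 · 5/6 = 5/6
¬(p2 · p2) = ¬5/6 = 1/6
(p1 ⇒ (p2 · p1)) ⇔ ¬(p2 · p2) = 1 ⇔ 1/6 = 1/6
((p1 · p1) · (p1 ⇒ p1)) ⇔ ((p1 ⇒ (p2 · p1)) ⇔ ¬(p2 · p2)) = 2/3 ⇔ 1/6 = 1/2
(((p1 · p1) · ((p2 · p1) ⇒ (p1 · p2))) ⇒ (¬(p2 ⇔ p2) · ((p2 · p1) · p2))) ⇒ (((p1 · p1) · (p1 ⇒ p1)) ⇔ ((p1 ⇒ (p2 · p1)) ⇔ ¬(p2 · p2))) = 1/3 ⇒ 1/2 = 1
(¬(((p1 · p2) · p2) · (p2 ⇔ p1)) ⇔ ((p1 ⇒ p1) ⇔ (p1 ⇔ (p2 ⇔ p2)))) · ((((p1 · p1) · ((p2 · p1) ⇒ (p1 · p2))) ⇒ (¬(p2 ⇔ p2) · ((p2 · p1) · p2))) ⇒ (((p1 · p1) · (p1 ⇒ p1)) ⇔ ((p1 ⇒ (p2 · p1)) ⇔ ¬(p2 · p2)))) = 2/3 · 1 = 2/3

2/3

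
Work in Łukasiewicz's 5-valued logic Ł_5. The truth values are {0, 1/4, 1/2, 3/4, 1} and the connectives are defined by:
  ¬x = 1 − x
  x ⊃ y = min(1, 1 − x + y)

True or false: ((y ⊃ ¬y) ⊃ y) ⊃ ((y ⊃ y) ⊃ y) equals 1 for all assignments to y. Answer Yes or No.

No

Counterexample: take y = 3/4.
¬y = ¬3/4 = 1/4
y ⊃ ¬y = 3/4 ⊃ 1/4 = 1/2
(y ⊃ ¬y) ⊃ y = 1/2 ⊃ 3/4 = 1
y ⊃ y = 3/4 ⊃ 3/4 = 1
(y ⊃ y) ⊃ y = 1 ⊃ 3/4 = 3/4
((y ⊃ ¬y) ⊃ y) ⊃ ((y ⊃ y) ⊃ y) = 1 ⊃ 3/4 = 3/4
This gives 3/4 ≠ 1.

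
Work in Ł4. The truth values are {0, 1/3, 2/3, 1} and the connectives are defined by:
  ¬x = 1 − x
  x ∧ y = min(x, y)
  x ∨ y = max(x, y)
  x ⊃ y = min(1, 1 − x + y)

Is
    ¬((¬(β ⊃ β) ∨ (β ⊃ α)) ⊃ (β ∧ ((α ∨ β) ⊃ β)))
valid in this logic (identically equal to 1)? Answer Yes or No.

Counterexample: take α = 0, β = 1/3.
β ⊃ β = 1/3 ⊃ 1/3 = 1
¬(β ⊃ β) = ¬1 = 0
β ⊃ α = 1/3 ⊃ 0 = 2/3
¬(β ⊃ β) ∨ (β ⊃ α) = 0 ∨ 2/3 = 2/3
α ∨ β = 0 ∨ 1/3 = 1/3
(α ∨ β) ⊃ β = 1/3 ⊃ 1/3 = 1
β ∧ ((α ∨ β) ⊃ β) = 1/3 ∧ 1 = 1/3
(¬(β ⊃ β) ∨ (β ⊃ α)) ⊃ (β ∧ ((α ∨ β) ⊃ β)) = 2/3 ⊃ 1/3 = 2/3
¬((¬(β ⊃ β) ∨ (β ⊃ α)) ⊃ (β ∧ ((α ∨ β) ⊃ β))) = ¬2/3 = 1/3
This gives 1/3 ≠ 1.

No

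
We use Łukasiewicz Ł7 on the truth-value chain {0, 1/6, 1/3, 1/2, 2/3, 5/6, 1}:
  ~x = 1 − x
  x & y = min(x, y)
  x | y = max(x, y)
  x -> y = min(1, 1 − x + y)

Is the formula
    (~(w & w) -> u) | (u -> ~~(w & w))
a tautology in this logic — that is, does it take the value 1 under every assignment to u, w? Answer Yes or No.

No

Counterexample: take u = 1/6, w = 0.
w & w = 0 & 0 = 0
~(w & w) = ~0 = 1
~(w & w) -> u = 1 -> 1/6 = 1/6
w & w = 0 & 0 = 0
~(w & w) = ~0 = 1
~~(w & w) = ~1 = 0
u -> ~~(w & w) = 1/6 -> 0 = 5/6
(~(w & w) -> u) | (u -> ~~(w & w)) = 1/6 | 5/6 = 5/6
This gives 5/6 ≠ 1.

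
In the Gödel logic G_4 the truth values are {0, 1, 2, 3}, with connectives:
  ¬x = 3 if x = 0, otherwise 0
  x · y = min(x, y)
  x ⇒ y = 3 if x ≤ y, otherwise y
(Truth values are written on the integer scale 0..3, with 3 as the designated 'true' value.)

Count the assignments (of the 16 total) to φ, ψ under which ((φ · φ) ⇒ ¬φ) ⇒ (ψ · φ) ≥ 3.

φ = 0, ψ = 0 ↦ 0  <
φ = 0, ψ = 1 ↦ 0  <
φ = 0, ψ = 2 ↦ 0  <
φ = 0, ψ = 3 ↦ 0  <
φ = 1, ψ = 0 ↦ 3  ≥
φ = 1, ψ = 1 ↦ 3  ≥
φ = 1, ψ = 2 ↦ 3  ≥
φ = 1, ψ = 3 ↦ 3  ≥
φ = 2, ψ = 0 ↦ 3  ≥
φ = 2, ψ = 1 ↦ 3  ≥
φ = 2, ψ = 2 ↦ 3  ≥
φ = 2, ψ = 3 ↦ 3  ≥
φ = 3, ψ = 0 ↦ 3  ≥
φ = 3, ψ = 1 ↦ 3  ≥
φ = 3, ψ = 2 ↦ 3  ≥
φ = 3, ψ = 3 ↦ 3  ≥
So 12 of the 16 assignments meet the threshold.

12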